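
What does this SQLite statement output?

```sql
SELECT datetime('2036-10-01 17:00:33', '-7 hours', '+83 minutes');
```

-7 hours from 2036-10-01 17:00:33 is 2036-10-01 10:00:33.
83 minutes = 1h 23m; +83 minutes from 2036-10-01 10:00:33 is 2036-10-01 11:23:33.

2036-10-01 11:23:33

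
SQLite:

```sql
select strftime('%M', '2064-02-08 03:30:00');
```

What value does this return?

30

`%M` extracts the 2-digit minute: 30.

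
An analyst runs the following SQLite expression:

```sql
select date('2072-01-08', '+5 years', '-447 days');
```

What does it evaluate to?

2075-10-19

Adding +5 years to 2072-01-08 gives 2077-01-08.
Applying '-447 days' to 2077-01-08: counting 447 days back gives 2075-10-19.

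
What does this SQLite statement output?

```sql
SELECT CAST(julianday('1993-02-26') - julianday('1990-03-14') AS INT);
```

1080

17 days remain in March 1990 after the 14th (31 − 14).
Full months from April 1990 through January 1993 contribute their day counts.
Then 26 days into February 1993.
Total: 17 + 30 + 31 + 30 + 31 + 31 + 30 + 31 + 30 + 31 + 31 + 28 + 31 + 30 + 31 + 30 + 31 + 31 + 30 + 31 + 30 + 31 + 31 + 29 + 31 + 30 + 31 + 30 + 31 + 31 + 30 + 31 + 30 + 31 + 31 + 26 = 1080.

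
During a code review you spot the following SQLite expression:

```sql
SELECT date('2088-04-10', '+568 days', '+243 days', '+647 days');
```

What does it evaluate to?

2092-04-07

Applying '+568 days' to 2088-04-10: counting 568 days forward gives 2089-10-30.
Applying '+243 days' to 2089-10-30: counting 243 days forward gives 2090-06-30.
Applying '+647 days' to 2090-06-30: counting 647 days forward gives 2092-04-07.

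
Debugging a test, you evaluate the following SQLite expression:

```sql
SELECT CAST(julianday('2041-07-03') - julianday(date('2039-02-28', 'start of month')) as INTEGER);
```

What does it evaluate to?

883

`start of month` rewinds 2039-02-28 to 2039-02-01.
27 days remain in February 2039 after the 1st (28 − 1).
Full months from March 2039 through June 2041 contribute their day counts.
Then 3 days into July 2041.
Total: 27 + 31 + 30 + 31 + 30 + 31 + 31 + 30 + 31 + 30 + 31 + 31 + 29 + 31 + 30 + 31 + 30 + 31 + 31 + 30 + 31 + 30 + 31 + 31 + 28 + 31 + 30 + 31 + 30 + 3 = 883.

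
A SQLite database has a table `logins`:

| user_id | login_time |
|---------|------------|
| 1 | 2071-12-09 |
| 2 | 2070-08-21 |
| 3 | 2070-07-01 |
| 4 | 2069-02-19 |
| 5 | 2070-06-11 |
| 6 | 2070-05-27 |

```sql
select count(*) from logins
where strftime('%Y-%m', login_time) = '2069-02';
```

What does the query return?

1

Rows with year-month 2069-02: 2069-02-19 → 1.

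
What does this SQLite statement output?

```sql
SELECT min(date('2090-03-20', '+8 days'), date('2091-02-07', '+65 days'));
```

date('2090-03-20', '+8 days') → 2090-03-28.
date('2091-02-07', '+65 days') → 2091-04-13.
Earlier of the two is 2090-03-28.

2090-03-28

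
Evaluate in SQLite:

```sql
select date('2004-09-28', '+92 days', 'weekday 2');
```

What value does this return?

Applying '+92 days' to 2004-09-28: counting 92 days forward gives 2004-12-29.
`weekday 2` advances to the next Tuesday; 2004-12-29 is a Wednesday, so it moves forward to 2005-01-04.

2005-01-04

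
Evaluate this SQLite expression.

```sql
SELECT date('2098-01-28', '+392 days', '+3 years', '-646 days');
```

2100-05-19

Applying '+392 days' to 2098-01-28: counting 392 days forward gives 2099-02-24.
Adding +3 years to 2099-02-24 gives 2102-02-24.
Applying '-646 days' to 2102-02-24: counting 646 days back gives 2100-05-19.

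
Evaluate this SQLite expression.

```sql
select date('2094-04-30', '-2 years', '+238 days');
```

Adding -2 years to 2094-04-30 gives 2092-04-30.
Applying '+238 days' to 2092-04-30: counting 238 days forward gives 2092-12-24.

2092-12-24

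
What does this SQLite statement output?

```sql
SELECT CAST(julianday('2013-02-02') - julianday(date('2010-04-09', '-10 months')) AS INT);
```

Adding -10 months to 2010-04-09 gives 2009-06-09.
21 days remain in June 2009 after the 9th (30 − 9).
Full months from July 2009 through January 2013 contribute their day counts.
Then 2 days into February 2013.
Total: 21 + 31 + 31 + 30 + 31 + 30 + 31 + 31 + 28 + 31 + 30 + 31 + 30 + 31 + 31 + 30 + 31 + 30 + 31 + 31 + 28 + 31 + 30 + 31 + 30 + 31 + 31 + 30 + 31 + 30 + 31 + 31 + 29 + 31 + 30 + 31 + 30 + 31 + 31 + 30 + 31 + 30 + 31 + 31 + 2 = 1334.

1334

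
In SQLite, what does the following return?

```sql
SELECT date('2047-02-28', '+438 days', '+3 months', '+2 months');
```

Applying '+438 days' to 2047-02-28: counting 438 days forward gives 2048-05-11.
Adding +3 months to 2048-05-11 gives 2048-08-11.
Adding +2 months to 2048-08-11 gives 2048-10-11.

2048-10-11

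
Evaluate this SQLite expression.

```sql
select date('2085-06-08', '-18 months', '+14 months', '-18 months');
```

2083-08-08

Adding -18 months to 2085-06-08 gives 2083-12-08.
Adding +14 months to 2083-12-08 gives 2085-02-08.
Adding -18 months to 2085-02-08 gives 2083-08-08.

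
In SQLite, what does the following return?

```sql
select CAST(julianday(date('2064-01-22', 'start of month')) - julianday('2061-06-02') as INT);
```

943

`start of month` rewinds 2064-01-22 to 2064-01-01.
28 days remain in June 2061 after the 2nd (30 − 2).
Full months from July 2061 through December 2063 contribute their day counts.
Then 1 day into January 2064.
Total: 28 + 31 + 31 + 30 + 31 + 30 + 31 + 31 + 28 + 31 + 30 + 31 + 30 + 31 + 31 + 30 + 31 + 30 + 31 + 31 + 28 + 31 + 30 + 31 + 30 + 31 + 31 + 30 + 31 + 30 + 31 + 1 = 943.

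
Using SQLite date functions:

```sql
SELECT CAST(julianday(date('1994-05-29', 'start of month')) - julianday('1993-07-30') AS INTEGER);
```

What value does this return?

275

`start of month` rewinds 1994-05-29 to 1994-05-01.
1 day remains in July 1993 after the 30th (31 − 30).
Full months from August 1993 through April 1994 contribute their day counts.
Then 1 day into May 1994.
Total: 1 + 31 + 30 + 31 + 30 + 31 + 31 + 28 + 31 + 30 + 1 = 275.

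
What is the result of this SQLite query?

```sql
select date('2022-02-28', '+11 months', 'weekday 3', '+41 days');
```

Adding +11 months to 2022-02-28 gives 2023-01-28.
`weekday 3` advances to the next Wednesday; 2023-01-28 is a Saturday, so it moves forward to 2023-02-01.
Applying '+41 days' to 2023-02-01: counting 41 days forward gives 2023-03-14.

2023-03-14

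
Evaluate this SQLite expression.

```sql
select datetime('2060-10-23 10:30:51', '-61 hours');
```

-61 hours from 2060-10-23 10:30:51 is 2060-10-20 21:30:51 (crosses midnight).

2060-10-20 21:30:51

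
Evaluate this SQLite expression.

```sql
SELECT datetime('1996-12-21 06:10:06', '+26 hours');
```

+26 hours from 1996-12-21 06:10:06 is 1996-12-22 08:10:06 (crosses midnight).

1996-12-22 08:10:06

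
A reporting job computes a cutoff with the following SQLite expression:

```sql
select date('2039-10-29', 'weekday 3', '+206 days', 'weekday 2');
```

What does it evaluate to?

2040-05-29

`weekday 3` advances to the next Wednesday; 2039-10-29 is a Saturday, so it moves forward to 2039-11-02.
Applying '+206 days' to 2039-11-02: counting 206 days forward gives 2040-05-26.
`weekday 2` advances to the next Tuesday; 2040-05-26 is a Saturday, so it moves forward to 2040-05-29.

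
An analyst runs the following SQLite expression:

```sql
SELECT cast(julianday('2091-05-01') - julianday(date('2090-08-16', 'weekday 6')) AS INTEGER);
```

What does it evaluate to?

255

`weekday 6` advances to the next Saturday; 2090-08-16 is a Wednesday, so it moves forward to 2090-08-19.
12 days remain in August 2090 after the 19th (31 − 19).
Full months from September 2090 through April 2091 contribute their day counts.
Then 1 day into May 2091.
Total: 12 + 30 + 31 + 30 + 31 + 31 + 28 + 31 + 30 + 1 = 255.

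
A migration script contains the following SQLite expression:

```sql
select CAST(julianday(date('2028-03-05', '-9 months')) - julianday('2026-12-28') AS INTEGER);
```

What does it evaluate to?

Adding -9 months to 2028-03-05 gives 2027-06-05.
3 days remain in December 2026 after the 28th (31 − 28).
January 2027: 31 days.
February 2027: 28 days.
March 2027: 31 days.
April 2027: 30 days.
May 2027: 31 days.
Then 5 days into June 2027.
Total: 3 + 31 + 28 + 31 + 30 + 31 + 5 = 159.

159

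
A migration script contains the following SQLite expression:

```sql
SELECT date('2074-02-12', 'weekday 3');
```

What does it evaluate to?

2074-02-14

`weekday 3` advances to the next Wednesday; 2074-02-12 is a Monday, so it moves forward to 2074-02-14.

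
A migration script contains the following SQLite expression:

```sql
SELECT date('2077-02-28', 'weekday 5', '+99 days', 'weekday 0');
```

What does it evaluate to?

2077-06-13

`weekday 5` advances to the next Friday; 2077-02-28 is a Sunday, so it moves forward to 2077-03-05.
Applying '+99 days' to 2077-03-05: counting 99 days forward gives 2077-06-12.
`weekday 0` advances to the next Sunday; 2077-06-12 is a Saturday, so it moves forward to 2077-06-13.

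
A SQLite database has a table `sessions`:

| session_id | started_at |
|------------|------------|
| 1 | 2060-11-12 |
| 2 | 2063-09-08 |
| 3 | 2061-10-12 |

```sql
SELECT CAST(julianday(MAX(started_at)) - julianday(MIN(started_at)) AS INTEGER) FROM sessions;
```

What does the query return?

MIN = 2060-11-12, MAX = 2063-09-08.
18 days remain in November 2060 after the 12th (30 − 12).
Full months from December 2060 through August 2063 contribute their day counts.
Then 8 days into September 2063.
Total: 18 + 31 + 31 + 28 + 31 + 30 + 31 + 30 + 31 + 31 + 30 + 31 + 30 + 31 + 31 + 28 + 31 + 30 + 31 + 30 + 31 + 31 + 30 + 31 + 30 + 31 + 31 + 28 + 31 + 30 + 31 + 30 + 31 + 31 + 8 = 1030.

1030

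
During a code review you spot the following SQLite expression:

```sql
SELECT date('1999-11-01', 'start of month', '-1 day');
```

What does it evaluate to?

1999-10-31

`start of month` rewinds 1999-11-01 to 1999-11-01.
Going back 1 day from 1999-11-01 reaches 1999-10-31 (last day of October, 31 days).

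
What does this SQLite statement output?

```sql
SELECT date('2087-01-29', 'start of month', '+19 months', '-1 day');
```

2088-07-31

`start of month` rewinds 2087-01-29 to 2087-01-01.
Adding +19 months to 2087-01-01 gives 2088-08-01.
Going back 1 day from 2088-08-01 reaches 2088-07-31 (last day of July, 31 days).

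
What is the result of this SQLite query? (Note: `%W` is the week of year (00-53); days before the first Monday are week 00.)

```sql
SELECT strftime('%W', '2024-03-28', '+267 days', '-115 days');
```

35

First apply '+267 days', '-115 days': 2024-03-28 → 2024-08-27.
2024-08-27 is a Tuesday. SQLite's %W counts Mondays since the year started; the result is 35.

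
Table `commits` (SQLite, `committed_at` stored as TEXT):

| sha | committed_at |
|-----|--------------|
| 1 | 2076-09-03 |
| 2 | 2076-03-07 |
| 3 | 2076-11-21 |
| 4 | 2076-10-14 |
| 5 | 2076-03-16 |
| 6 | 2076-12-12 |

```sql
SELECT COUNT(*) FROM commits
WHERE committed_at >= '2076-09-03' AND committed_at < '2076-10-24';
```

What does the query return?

Rows in [2076-09-03, 2076-10-24): 2076-09-03, 2076-10-14 → 2 rows.

2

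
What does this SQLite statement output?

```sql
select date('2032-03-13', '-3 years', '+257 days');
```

2029-11-25

Adding -3 years to 2032-03-13 gives 2029-03-13.
Applying '+257 days' to 2029-03-13: counting 257 days forward gives 2029-11-25.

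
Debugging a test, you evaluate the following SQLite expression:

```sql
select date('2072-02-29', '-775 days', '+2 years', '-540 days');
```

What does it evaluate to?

Applying '-775 days' to 2072-02-29: counting 775 days back gives 2070-01-15.
Adding +2 years to 2070-01-15 gives 2072-01-15.
Applying '-540 days' to 2072-01-15: counting 540 days back gives 2070-07-24.

2070-07-24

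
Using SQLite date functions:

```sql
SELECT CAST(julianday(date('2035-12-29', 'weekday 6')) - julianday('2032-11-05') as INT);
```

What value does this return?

`weekday 6` advances to the next Saturday; 2035-12-29 is already a Saturday, so it stays at 2035-12-29.
25 days remain in November 2032 after the 5th (30 − 5).
Full months from December 2032 through November 2035 contribute their day counts.
Then 29 days into December 2035.
Total: 25 + 31 + 31 + 28 + 31 + 30 + 31 + 30 + 31 + 31 + 30 + 31 + 30 + 31 + 31 + 28 + 31 + 30 + 31 + 30 + 31 + 31 + 30 + 31 + 30 + 31 + 31 + 28 + 31 + 30 + 31 + 30 + 31 + 31 + 30 + 31 + 30 + 29 = 1149.

1149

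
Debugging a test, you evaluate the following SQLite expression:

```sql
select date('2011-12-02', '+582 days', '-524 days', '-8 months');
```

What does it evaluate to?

2011-05-29

Applying '+582 days' to 2011-12-02: counting 582 days forward gives 2013-07-06.
Applying '-524 days' to 2013-07-06: counting 524 days back gives 2012-01-29.
Adding -8 months to 2012-01-29 gives 2011-05-29.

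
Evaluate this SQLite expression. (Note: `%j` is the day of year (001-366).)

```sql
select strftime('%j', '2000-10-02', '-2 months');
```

215

First apply '-2 months': 2000-10-02 → 2000-08-02.
Day-of-year for 2000-08-02: days since 2000-01-01 inclusive = 215, zero-padded to 215.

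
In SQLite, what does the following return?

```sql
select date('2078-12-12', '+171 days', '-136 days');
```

Applying '+171 days' to 2078-12-12: counting 171 days forward gives 2079-06-01.
Applying '-136 days' to 2079-06-01: counting 136 days back gives 2079-01-16.

2079-01-16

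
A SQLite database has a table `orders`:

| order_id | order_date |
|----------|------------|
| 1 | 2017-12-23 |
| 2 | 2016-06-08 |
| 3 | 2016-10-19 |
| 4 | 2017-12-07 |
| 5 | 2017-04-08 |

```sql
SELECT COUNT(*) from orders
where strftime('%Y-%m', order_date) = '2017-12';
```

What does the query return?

2

Rows with year-month 2017-12: 2017-12-23, 2017-12-07 → 2.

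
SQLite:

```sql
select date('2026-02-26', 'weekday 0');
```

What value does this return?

`weekday 0` advances to the next Sunday; 2026-02-26 is a Thursday, so it moves forward to 2026-03-01.

2026-03-01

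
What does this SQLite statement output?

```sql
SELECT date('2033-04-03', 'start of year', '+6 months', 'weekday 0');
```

2033-07-03

`start of year` rewinds 2033-04-03 to 2033-01-01.
Adding +6 months to 2033-01-01 gives 2033-07-01.
`weekday 0` advances to the next Sunday; 2033-07-01 is a Friday, so it moves forward to 2033-07-03.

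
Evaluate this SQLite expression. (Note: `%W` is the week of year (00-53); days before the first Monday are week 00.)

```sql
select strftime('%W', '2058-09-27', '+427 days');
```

First apply '+427 days': 2058-09-27 → 2059-11-28.
2059-11-28 is a Friday. SQLite's %W counts Mondays since the year started; the result is 47.

47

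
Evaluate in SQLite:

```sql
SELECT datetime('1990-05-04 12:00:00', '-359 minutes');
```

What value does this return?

359 minutes = 5h 59m; -359 minutes from 1990-05-04 12:00:00 is 1990-05-04 06:01:00.

1990-05-04 06:01:00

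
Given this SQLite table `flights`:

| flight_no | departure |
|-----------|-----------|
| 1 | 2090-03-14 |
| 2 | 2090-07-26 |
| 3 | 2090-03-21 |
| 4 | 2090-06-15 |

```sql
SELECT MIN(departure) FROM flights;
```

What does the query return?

2090-03-14

MIN over {2090-03-14, 2090-03-21, 2090-06-15, 2090-07-26}.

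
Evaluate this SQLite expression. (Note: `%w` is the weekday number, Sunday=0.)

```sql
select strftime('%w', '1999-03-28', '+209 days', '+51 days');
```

First apply '+209 days', '+51 days': 1999-03-28 → 1999-12-13.
1999-12-13 is a Monday; with Sunday=0 that is 1.

1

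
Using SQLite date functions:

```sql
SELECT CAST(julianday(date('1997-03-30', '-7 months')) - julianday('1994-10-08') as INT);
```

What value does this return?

Adding -7 months to 1997-03-30 gives 1996-08-30.
23 days remain in October 1994 after the 8th (31 − 8).
Full months from November 1994 through July 1996 contribute their day counts.
Then 30 days into August 1996.
Total: 23 + 30 + 31 + 31 + 28 + 31 + 30 + 31 + 30 + 31 + 31 + 30 + 31 + 30 + 31 + 31 + 29 + 31 + 30 + 31 + 30 + 31 + 30 = 692.

692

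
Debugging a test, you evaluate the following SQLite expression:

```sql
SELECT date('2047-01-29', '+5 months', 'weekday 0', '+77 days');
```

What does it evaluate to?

2047-09-15

Adding +5 months to 2047-01-29 gives 2047-06-29.
`weekday 0` advances to the next Sunday; 2047-06-29 is a Saturday, so it moves forward to 2047-06-30.
Applying '+77 days' to 2047-06-30: counting 77 days forward gives 2047-09-15.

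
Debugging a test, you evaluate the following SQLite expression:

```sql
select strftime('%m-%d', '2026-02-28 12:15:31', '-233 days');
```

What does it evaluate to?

07-10

First apply '-233 days': 2026-02-28 12:15:31 → 2025-07-10 12:15:31.
`%m-%d` extracts the month-day: 07-10.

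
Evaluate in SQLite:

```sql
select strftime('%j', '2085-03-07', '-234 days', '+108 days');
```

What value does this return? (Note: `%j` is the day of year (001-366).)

306

First apply '-234 days', '+108 days': 2085-03-07 → 2084-11-01.
Day-of-year for 2084-11-01: days since 2084-01-01 inclusive = 306, zero-padded to 306.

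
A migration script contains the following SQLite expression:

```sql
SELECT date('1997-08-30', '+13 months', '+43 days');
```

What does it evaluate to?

1998-11-12

Adding +13 months to 1997-08-30 gives 1998-09-30.
Applying '+43 days' to 1998-09-30: counting 43 days forward gives 1998-11-12.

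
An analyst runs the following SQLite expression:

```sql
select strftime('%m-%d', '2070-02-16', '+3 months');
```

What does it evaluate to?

First apply '+3 months': 2070-02-16 → 2070-05-16.
`%m-%d` extracts the month-day: 05-16.

05-16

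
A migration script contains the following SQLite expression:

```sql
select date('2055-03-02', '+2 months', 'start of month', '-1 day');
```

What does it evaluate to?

2055-04-30

Adding +2 months to 2055-03-02 gives 2055-05-02.
`start of month` rewinds 2055-05-02 to 2055-05-01.
Going back 1 day from 2055-05-01 reaches 2055-04-30 (last day of April, 30 days).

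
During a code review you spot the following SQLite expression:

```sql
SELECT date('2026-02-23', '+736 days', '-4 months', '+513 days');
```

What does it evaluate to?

Applying '+736 days' to 2026-02-23: counting 736 days forward gives 2028-02-29.
Adding -4 months to 2028-02-29 gives 2027-10-29.
Applying '+513 days' to 2027-10-29: counting 513 days forward gives 2029-03-25.

2029-03-25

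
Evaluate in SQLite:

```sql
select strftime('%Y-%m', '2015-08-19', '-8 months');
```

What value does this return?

First apply '-8 months': 2015-08-19 → 2014-12-19.
`%Y-%m` extracts the year-month: 2014-12.

2014-12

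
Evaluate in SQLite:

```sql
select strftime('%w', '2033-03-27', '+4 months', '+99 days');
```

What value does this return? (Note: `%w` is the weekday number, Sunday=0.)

First apply '+4 months', '+99 days': 2033-03-27 → 2033-11-03.
2033-11-03 is a Thursday; with Sunday=0 that is 4.

4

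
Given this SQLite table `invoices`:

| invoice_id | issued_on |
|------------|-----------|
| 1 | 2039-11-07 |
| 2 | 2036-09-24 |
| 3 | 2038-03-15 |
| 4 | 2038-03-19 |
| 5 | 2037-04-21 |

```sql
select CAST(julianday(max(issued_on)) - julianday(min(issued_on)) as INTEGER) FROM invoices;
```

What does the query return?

1139

MIN = 2036-09-24, MAX = 2039-11-07.
6 days remain in September 2036 after the 24th (30 − 24).
Full months from October 2036 through October 2039 contribute their day counts.
Then 7 days into November 2039.
Total: 6 + 31 + 30 + 31 + 31 + 28 + 31 + 30 + 31 + 30 + 31 + 31 + 30 + 31 + 30 + 31 + 31 + 28 + 31 + 30 + 31 + 30 + 31 + 31 + 30 + 31 + 30 + 31 + 31 + 28 + 31 + 30 + 31 + 30 + 31 + 31 + 30 + 31 + 7 = 1139.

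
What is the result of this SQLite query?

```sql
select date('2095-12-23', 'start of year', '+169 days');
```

2095-06-19

`start of year` rewinds 2095-12-23 to 2095-01-01.
Applying '+169 days' to 2095-01-01: counting 169 days forward gives 2095-06-19.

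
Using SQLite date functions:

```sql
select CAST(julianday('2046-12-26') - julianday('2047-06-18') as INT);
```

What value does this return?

5 days remain in December 2046 after the 26th (31 − 26).
January 2047: 31 days.
February 2047: 28 days.
March 2047: 31 days.
April 2047: 30 days.
May 2047: 31 days.
Then 18 days into June 2047.
Total: 5 + 31 + 28 + 31 + 30 + 31 + 18 = 174.
The subtraction is earlier − later, so the result is −174 → -174.

-174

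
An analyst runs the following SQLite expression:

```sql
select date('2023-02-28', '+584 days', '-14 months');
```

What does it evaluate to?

2023-08-04

Applying '+584 days' to 2023-02-28: counting 584 days forward gives 2024-10-04.
Adding -14 months to 2024-10-04 gives 2023-08-04.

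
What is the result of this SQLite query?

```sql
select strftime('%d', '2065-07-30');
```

`%d` extracts the 2-digit day of month: 30.

30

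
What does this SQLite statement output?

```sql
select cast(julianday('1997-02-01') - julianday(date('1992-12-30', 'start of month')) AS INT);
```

`start of month` rewinds 1992-12-30 to 1992-12-01.
30 days remain in December 1992 after the 1st (31 − 1).
Full months from January 1993 through January 1997 contribute their day counts.
Then 1 day into February 1997.
Total: 30 + 31 + 28 + 31 + 30 + 31 + 30 + 31 + 31 + 30 + 31 + 30 + 31 + 31 + 28 + 31 + 30 + 31 + 30 + 31 + 31 + 30 + 31 + 30 + 31 + 31 + 28 + 31 + 30 + 31 + 30 + 31 + 31 + 30 + 31 + 30 + 31 + 31 + 29 + 31 + 30 + 31 + 30 + 31 + 31 + 30 + 31 + 30 + 31 + 31 + 1 = 1523.

1523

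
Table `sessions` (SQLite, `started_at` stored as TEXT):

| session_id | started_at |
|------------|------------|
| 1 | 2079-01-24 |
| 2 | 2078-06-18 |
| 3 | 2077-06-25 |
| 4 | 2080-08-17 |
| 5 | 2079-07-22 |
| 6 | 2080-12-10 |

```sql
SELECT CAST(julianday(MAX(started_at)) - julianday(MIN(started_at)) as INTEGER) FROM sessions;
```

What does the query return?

MIN = 2077-06-25, MAX = 2080-12-10.
5 days remain in June 2077 after the 25th (30 − 25).
Full months from July 2077 through November 2080 contribute their day counts.
Then 10 days into December 2080.
Total: 5 + 31 + 31 + 30 + 31 + 30 + 31 + 31 + 28 + 31 + 30 + 31 + 30 + 31 + 31 + 30 + 31 + 30 + 31 + 31 + 28 + 31 + 30 + 31 + 30 + 31 + 31 + 30 + 31 + 30 + 31 + 31 + 29 + 31 + 30 + 31 + 30 + 31 + 31 + 30 + 31 + 30 + 10 = 1264.

1264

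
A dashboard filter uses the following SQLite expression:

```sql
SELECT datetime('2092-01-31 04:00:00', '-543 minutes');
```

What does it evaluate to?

543 minutes = 9h 3m; -543 minutes from 2092-01-31 04:00:00 is 2092-01-30 18:57:00 (crosses midnight).

2092-01-30 18:57:00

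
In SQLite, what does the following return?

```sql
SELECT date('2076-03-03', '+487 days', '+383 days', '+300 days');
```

Applying '+487 days' to 2076-03-03: counting 487 days forward gives 2077-07-03.
Applying '+383 days' to 2077-07-03: counting 383 days forward gives 2078-07-21.
Applying '+300 days' to 2078-07-21: counting 300 days forward gives 2079-05-17.

2079-05-17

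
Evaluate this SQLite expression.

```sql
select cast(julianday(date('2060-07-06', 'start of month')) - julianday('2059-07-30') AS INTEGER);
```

337

`start of month` rewinds 2060-07-06 to 2060-07-01.
1 day remains in July 2059 after the 30th (31 − 30).
Full months from August 2059 through June 2060 contribute their day counts.
Then 1 day into July 2060.
Total: 1 + 31 + 30 + 31 + 30 + 31 + 31 + 29 + 31 + 30 + 31 + 30 + 1 = 337.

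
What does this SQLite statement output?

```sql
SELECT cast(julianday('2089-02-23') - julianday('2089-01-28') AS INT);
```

3 days remain in January 2089 after the 28th (31 − 28).
Then 23 days into February 2089.
Total: 3 + 23 = 26.

26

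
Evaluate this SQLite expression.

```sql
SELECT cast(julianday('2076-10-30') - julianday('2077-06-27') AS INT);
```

-240

1 day remains in October 2076 after the 30th (31 − 30).
Full months from November 2076 through May 2077 contribute their day counts.
Then 27 days into June 2077.
Total: 1 + 30 + 31 + 31 + 28 + 31 + 30 + 31 + 27 = 240.
The subtraction is earlier − later, so the result is −240 → -240.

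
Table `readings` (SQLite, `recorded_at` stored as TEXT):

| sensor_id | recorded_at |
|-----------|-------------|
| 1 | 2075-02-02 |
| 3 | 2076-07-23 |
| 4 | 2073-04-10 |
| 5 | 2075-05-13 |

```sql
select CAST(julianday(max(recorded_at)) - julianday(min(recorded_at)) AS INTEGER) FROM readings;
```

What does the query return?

1200

MIN = 2073-04-10, MAX = 2076-07-23.
20 days remain in April 2073 after the 10th (30 − 10).
Full months from May 2073 through June 2076 contribute their day counts.
Then 23 days into July 2076.
Total: 20 + 31 + 30 + 31 + 31 + 30 + 31 + 30 + 31 + 31 + 28 + 31 + 30 + 31 + 30 + 31 + 31 + 30 + 31 + 30 + 31 + 31 + 28 + 31 + 30 + 31 + 30 + 31 + 31 + 30 + 31 + 30 + 31 + 31 + 29 + 31 + 30 + 31 + 30 + 23 = 1200.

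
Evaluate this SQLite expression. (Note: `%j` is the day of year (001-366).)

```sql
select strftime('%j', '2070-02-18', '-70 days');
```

First apply '-70 days': 2070-02-18 → 2069-12-10.
Day-of-year for 2069-12-10: days since 2069-01-01 inclusive = 344, zero-padded to 344.

344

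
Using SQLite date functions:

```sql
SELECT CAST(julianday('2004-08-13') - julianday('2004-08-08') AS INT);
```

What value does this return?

Both dates are in August 2004: 13 − 8 = 5.

5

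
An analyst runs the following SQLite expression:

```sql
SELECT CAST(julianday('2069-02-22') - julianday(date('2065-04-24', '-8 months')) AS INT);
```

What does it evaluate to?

1643

Adding -8 months to 2065-04-24 gives 2064-08-24.
7 days remain in August 2064 after the 24th (31 − 24).
Full months from September 2064 through January 2069 contribute their day counts.
Then 22 days into February 2069.
Total: 7 + 30 + 31 + 30 + 31 + 31 + 28 + 31 + 30 + 31 + 30 + 31 + 31 + 30 + 31 + 30 + 31 + 31 + 28 + 31 + 30 + 31 + 30 + 31 + 31 + 30 + 31 + 30 + 31 + 31 + 28 + 31 + 30 + 31 + 30 + 31 + 31 + 30 + 31 + 30 + 31 + 31 + 29 + 31 + 30 + 31 + 30 + 31 + 31 + 30 + 31 + 30 + 31 + 31 + 22 = 1643.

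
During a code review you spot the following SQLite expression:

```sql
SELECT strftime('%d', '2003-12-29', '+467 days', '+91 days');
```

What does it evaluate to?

09

First apply '+467 days', '+91 days': 2003-12-29 → 2005-07-09.
`%d` extracts the 2-digit day of month: 09.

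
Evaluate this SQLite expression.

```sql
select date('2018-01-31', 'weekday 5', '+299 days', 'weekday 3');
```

2018-11-28

`weekday 5` advances to the next Friday; 2018-01-31 is a Wednesday, so it moves forward to 2018-02-02.
Applying '+299 days' to 2018-02-02: counting 299 days forward gives 2018-11-28.
`weekday 3` advances to the next Wednesday; 2018-11-28 is already a Wednesday, so it stays at 2018-11-28.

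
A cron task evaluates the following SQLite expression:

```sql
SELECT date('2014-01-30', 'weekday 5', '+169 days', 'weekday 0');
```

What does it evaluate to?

`weekday 5` advances to the next Friday; 2014-01-30 is a Thursday, so it moves forward to 2014-01-31.
Applying '+169 days' to 2014-01-31: counting 169 days forward gives 2014-07-19.
`weekday 0` advances to the next Sunday; 2014-07-19 is a Saturday, so it moves forward to 2014-07-20.

2014-07-20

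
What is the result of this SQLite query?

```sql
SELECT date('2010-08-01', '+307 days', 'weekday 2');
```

2011-06-07

Applying '+307 days' to 2010-08-01: counting 307 days forward gives 2011-06-04.
`weekday 2` advances to the next Tuesday; 2011-06-04 is a Saturday, so it moves forward to 2011-06-07.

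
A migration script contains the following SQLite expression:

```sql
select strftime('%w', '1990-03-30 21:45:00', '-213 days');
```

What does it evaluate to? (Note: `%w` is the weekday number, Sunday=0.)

First apply '-213 days': 1990-03-30 21:45:00 → 1989-08-29 21:45:00.
1989-08-29 is a Tuesday; with Sunday=0 that is 2.

2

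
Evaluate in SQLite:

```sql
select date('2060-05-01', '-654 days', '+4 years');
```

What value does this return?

Applying '-654 days' to 2060-05-01: counting 654 days back gives 2058-07-17.
Adding +4 years to 2058-07-17 gives 2062-07-17.

2062-07-17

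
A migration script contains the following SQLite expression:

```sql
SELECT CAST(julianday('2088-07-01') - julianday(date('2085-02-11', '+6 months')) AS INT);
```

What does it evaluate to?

Adding +6 months to 2085-02-11 gives 2085-08-11.
20 days remain in August 2085 after the 11th (31 − 11).
Full months from September 2085 through June 2088 contribute their day counts.
Then 1 day into July 2088.
Total: 20 + 30 + 31 + 30 + 31 + 31 + 28 + 31 + 30 + 31 + 30 + 31 + 31 + 30 + 31 + 30 + 31 + 31 + 28 + 31 + 30 + 31 + 30 + 31 + 31 + 30 + 31 + 30 + 31 + 31 + 29 + 31 + 30 + 31 + 30 + 1 = 1055.

1055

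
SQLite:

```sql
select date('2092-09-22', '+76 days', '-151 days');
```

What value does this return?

Applying '+76 days' to 2092-09-22: counting 76 days forward gives 2092-12-07.
Applying '-151 days' to 2092-12-07: counting 151 days back gives 2092-07-09.

2092-07-09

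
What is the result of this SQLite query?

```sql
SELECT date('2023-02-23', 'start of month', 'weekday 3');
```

2023-02-01

`start of month` rewinds 2023-02-23 to 2023-02-01.
`weekday 3` advances to the next Wednesday; 2023-02-01 is already a Wednesday, so it stays at 2023-02-01.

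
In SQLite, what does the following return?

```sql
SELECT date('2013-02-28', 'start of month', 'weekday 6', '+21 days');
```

2013-02-23

`start of month` rewinds 2013-02-28 to 2013-02-01.
`weekday 6` advances to the next Saturday; 2013-02-01 is a Friday, so it moves forward to 2013-02-02.
Advancing 21 more days within February lands on 2013-02-23.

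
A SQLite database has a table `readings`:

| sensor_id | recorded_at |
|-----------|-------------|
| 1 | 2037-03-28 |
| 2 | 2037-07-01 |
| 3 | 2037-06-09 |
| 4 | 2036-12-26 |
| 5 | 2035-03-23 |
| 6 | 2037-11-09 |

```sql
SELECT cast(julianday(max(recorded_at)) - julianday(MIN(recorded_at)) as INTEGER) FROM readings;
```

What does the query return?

MIN = 2035-03-23, MAX = 2037-11-09.
8 days remain in March 2035 after the 23rd (31 − 23).
Full months from April 2035 through October 2037 contribute their day counts.
Then 9 days into November 2037.
Total: 8 + 30 + 31 + 30 + 31 + 31 + 30 + 31 + 30 + 31 + 31 + 29 + 31 + 30 + 31 + 30 + 31 + 31 + 30 + 31 + 30 + 31 + 31 + 28 + 31 + 30 + 31 + 30 + 31 + 31 + 30 + 31 + 9 = 962.

962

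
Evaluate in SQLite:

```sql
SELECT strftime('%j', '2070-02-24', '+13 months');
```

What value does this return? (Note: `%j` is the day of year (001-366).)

083

First apply '+13 months': 2070-02-24 → 2071-03-24.
Day-of-year for 2071-03-24: days since 2071-01-01 inclusive = 83, zero-padded to 083.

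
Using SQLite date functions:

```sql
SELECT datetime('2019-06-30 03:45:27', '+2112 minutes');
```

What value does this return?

2019-07-01 14:57:27

2112 minutes = 35h 12m; +2112 minutes from 2019-06-30 03:45:27 is 2019-07-01 14:57:27 (crosses midnight).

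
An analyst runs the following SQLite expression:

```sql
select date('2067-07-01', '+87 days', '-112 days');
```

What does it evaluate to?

Applying '+87 days' to 2067-07-01: counting 87 days forward gives 2067-09-26.
Applying '-112 days' to 2067-09-26: counting 112 days back gives 2067-06-06.

2067-06-06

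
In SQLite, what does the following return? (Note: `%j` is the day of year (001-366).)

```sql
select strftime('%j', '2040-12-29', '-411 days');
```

First apply '-411 days': 2040-12-29 → 2039-11-14.
Day-of-year for 2039-11-14: days since 2039-01-01 inclusive = 318, zero-padded to 318.

318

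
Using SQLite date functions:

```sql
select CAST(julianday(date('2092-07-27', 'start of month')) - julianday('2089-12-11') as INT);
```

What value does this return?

933

`start of month` rewinds 2092-07-27 to 2092-07-01.
20 days remain in December 2089 after the 11th (31 − 11).
Full months from January 2090 through June 2092 contribute their day counts.
Then 1 day into July 2092.
Total: 20 + 31 + 28 + 31 + 30 + 31 + 30 + 31 + 31 + 30 + 31 + 30 + 31 + 31 + 28 + 31 + 30 + 31 + 30 + 31 + 31 + 30 + 31 + 30 + 31 + 31 + 29 + 31 + 30 + 31 + 30 + 1 = 933.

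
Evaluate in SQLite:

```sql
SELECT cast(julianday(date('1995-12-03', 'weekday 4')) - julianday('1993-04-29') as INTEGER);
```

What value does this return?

952

`weekday 4` advances to the next Thursday; 1995-12-03 is a Sunday, so it moves forward to 1995-12-07.
1 day remains in April 1993 after the 29th (30 − 29).
Full months from May 1993 through November 1995 contribute their day counts.
Then 7 days into December 1995.
Total: 1 + 31 + 30 + 31 + 31 + 30 + 31 + 30 + 31 + 31 + 28 + 31 + 30 + 31 + 30 + 31 + 31 + 30 + 31 + 30 + 31 + 31 + 28 + 31 + 30 + 31 + 30 + 31 + 31 + 30 + 31 + 30 + 7 = 952.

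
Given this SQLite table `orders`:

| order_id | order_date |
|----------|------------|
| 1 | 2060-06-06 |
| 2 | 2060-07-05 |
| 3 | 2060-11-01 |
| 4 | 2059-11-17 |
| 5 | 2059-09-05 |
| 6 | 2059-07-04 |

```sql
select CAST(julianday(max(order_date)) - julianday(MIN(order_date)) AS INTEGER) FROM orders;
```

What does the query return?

MIN = 2059-07-04, MAX = 2060-11-01.
27 days remain in July 2059 after the 4th (31 − 4).
Full months from August 2059 through October 2060 contribute their day counts.
Then 1 day into November 2060.
Total: 27 + 31 + 30 + 31 + 30 + 31 + 31 + 29 + 31 + 30 + 31 + 30 + 31 + 31 + 30 + 31 + 1 = 486.

486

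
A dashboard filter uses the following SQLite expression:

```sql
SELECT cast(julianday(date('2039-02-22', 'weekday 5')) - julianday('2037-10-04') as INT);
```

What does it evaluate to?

`weekday 5` advances to the next Friday; 2039-02-22 is a Tuesday, so it moves forward to 2039-02-25.
27 days remain in October 2037 after the 4th (31 − 4).
Full months from November 2037 through January 2039 contribute their day counts.
Then 25 days into February 2039.
Total: 27 + 30 + 31 + 31 + 28 + 31 + 30 + 31 + 30 + 31 + 31 + 30 + 31 + 30 + 31 + 31 + 25 = 509.

509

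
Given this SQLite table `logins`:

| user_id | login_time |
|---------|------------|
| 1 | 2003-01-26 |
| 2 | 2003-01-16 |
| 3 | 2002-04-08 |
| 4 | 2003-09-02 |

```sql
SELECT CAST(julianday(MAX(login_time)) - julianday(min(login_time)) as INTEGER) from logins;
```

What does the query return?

MIN = 2002-04-08, MAX = 2003-09-02.
22 days remain in April 2002 after the 8th (30 − 8).
Full months from May 2002 through August 2003 contribute their day counts.
Then 2 days into September 2003.
Total: 22 + 31 + 30 + 31 + 31 + 30 + 31 + 30 + 31 + 31 + 28 + 31 + 30 + 31 + 30 + 31 + 31 + 2 = 512.

512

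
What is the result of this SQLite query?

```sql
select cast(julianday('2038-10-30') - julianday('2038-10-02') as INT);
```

Both dates are in October 2038: 30 − 2 = 28.

28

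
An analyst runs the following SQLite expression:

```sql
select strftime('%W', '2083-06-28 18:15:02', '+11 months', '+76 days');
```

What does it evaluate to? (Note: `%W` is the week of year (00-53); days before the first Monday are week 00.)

First apply '+11 months', '+76 days': 2083-06-28 18:15:02 → 2084-08-12 18:15:02.
2084-08-12 is a Saturday. SQLite's %W counts Mondays since the year started; the result is 32.

32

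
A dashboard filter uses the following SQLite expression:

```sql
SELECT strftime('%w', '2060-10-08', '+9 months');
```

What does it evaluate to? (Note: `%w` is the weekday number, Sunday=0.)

First apply '+9 months': 2060-10-08 → 2061-07-08.
2061-07-08 is a Friday; with Sunday=0 that is 5.

5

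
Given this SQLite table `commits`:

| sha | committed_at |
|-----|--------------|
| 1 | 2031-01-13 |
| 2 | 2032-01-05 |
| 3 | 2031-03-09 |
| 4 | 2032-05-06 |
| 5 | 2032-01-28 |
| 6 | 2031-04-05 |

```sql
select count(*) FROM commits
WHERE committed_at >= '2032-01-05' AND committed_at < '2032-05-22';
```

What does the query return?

Rows in [2032-01-05, 2032-05-22): 2032-01-05, 2032-05-06, 2032-01-28 → 3 rows.

3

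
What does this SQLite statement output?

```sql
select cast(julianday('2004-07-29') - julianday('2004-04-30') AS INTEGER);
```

90

0 days remain in April 2004 after the 30th (30 − 30).
May 2004: 31 days.
June 2004: 30 days.
Then 29 days into July 2004.
Total: 0 + 31 + 30 + 29 = 90.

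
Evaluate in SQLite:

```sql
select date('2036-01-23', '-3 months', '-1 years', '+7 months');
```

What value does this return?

Adding -3 months to 2036-01-23 gives 2035-10-23.
Adding -1 year to 2035-10-23 gives 2034-10-23.
Adding +7 months to 2034-10-23 gives 2035-05-23.

2035-05-23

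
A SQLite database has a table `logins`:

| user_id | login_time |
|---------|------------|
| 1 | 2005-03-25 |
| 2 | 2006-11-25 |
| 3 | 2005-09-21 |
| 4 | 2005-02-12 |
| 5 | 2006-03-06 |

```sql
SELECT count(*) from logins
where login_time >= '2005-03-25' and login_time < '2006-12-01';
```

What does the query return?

4

Rows in [2005-03-25, 2006-12-01): 2005-03-25, 2006-11-25, 2005-09-21, 2006-03-06 → 4 rows.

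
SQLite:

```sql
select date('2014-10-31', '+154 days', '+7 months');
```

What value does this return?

Applying '+154 days' to 2014-10-31: counting 154 days forward gives 2015-04-03.
Adding +7 months to 2015-04-03 gives 2015-11-03.

2015-11-03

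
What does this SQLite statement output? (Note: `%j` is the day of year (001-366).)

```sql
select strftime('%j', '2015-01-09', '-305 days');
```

First apply '-305 days': 2015-01-09 → 2014-03-10.
Day-of-year for 2014-03-10: days since 2014-01-01 inclusive = 69, zero-padded to 069.

069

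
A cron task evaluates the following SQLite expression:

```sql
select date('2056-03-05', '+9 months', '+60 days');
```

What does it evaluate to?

2057-02-03

Adding +9 months to 2056-03-05 gives 2056-12-05.
Applying '+60 days' to 2056-12-05: counting 60 days forward gives 2057-02-03.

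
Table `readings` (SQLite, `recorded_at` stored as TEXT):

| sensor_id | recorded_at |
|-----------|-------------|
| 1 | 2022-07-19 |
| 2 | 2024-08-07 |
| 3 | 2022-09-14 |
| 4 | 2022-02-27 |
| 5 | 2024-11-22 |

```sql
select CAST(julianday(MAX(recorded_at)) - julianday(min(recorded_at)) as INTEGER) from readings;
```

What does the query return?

MIN = 2022-02-27, MAX = 2024-11-22.
1 day remains in February 2022 after the 27th (28 − 27).
Full months from March 2022 through October 2024 contribute their day counts.
Then 22 days into November 2024.
Total: 1 + 31 + 30 + 31 + 30 + 31 + 31 + 30 + 31 + 30 + 31 + 31 + 28 + 31 + 30 + 31 + 30 + 31 + 31 + 30 + 31 + 30 + 31 + 31 + 29 + 31 + 30 + 31 + 30 + 31 + 31 + 30 + 31 + 22 = 999.

999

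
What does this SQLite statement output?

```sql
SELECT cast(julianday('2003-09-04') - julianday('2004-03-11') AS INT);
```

26 days remain in September 2003 after the 4th (30 − 4).
October 2003: 31 days.
November 2003: 30 days.
December 2003: 31 days.
January 2004: 31 days.
February 2004: 29 days (leap year).
Then 11 days into March 2004.
Total: 26 + 31 + 30 + 31 + 31 + 29 + 11 = 189.
The subtraction is earlier − later, so the result is −189 → -189.

-189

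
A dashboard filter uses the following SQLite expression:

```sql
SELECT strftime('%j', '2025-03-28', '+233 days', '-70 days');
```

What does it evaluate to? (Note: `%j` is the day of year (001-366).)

250

First apply '+233 days', '-70 days': 2025-03-28 → 2025-09-07.
Day-of-year for 2025-09-07: days since 2025-01-01 inclusive = 250, zero-padded to 250.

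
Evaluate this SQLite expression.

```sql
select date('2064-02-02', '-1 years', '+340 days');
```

Adding -1 year to 2064-02-02 gives 2063-02-02.
Applying '+340 days' to 2063-02-02: counting 340 days forward gives 2064-01-08.

2064-01-08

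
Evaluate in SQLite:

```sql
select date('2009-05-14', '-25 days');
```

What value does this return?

Going back 14 days from 2009-05-14 reaches 2009-04-30 (last day of April, 30 days).
Going back 11 days within April lands on 2009-04-19.

2009-04-19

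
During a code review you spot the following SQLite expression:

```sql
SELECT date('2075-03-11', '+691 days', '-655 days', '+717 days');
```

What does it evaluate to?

Applying '+691 days' to 2075-03-11: counting 691 days forward gives 2077-01-30.
Applying '-655 days' to 2077-01-30: counting 655 days back gives 2075-04-16.
Applying '+717 days' to 2075-04-16: counting 717 days forward gives 2077-04-02.

2077-04-02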